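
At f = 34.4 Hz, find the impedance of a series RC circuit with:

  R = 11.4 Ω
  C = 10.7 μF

Step 1 — Angular frequency: ω = 2π·f = 2π·34.4 = 216.1 rad/s.
Step 2 — Component impedances:
  R: Z = R = 11.4 Ω
  C: Z = 1/(jωC) = -j/(ω·C) = 0 - j432.4 Ω
Step 3 — Series combination: Z_total = R + C = 11.4 - j432.4 Ω = 432.5∠-88.5° Ω.

Z = 11.4 - j432.4 Ω = 432.5∠-88.5° Ω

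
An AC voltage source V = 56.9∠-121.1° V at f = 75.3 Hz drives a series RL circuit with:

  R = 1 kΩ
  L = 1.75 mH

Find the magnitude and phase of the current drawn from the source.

Step 1 — Angular frequency: ω = 2π·f = 2π·75.3 = 473.1 rad/s.
Step 2 — Component impedances:
  R: Z = R = 1000 Ω
  L: Z = jωL = j·473.1·0.00175 = 0 + j0.828 Ω
Step 3 — Series combination: Z_total = R + L = 1000 + j0.828 Ω = 1000∠0.0° Ω.
Step 4 — Source phasor: V = 56.9∠-121.1° V = -29.39 - j48.72 V.
Step 5 — Ohm's law: I = V / Z_total = (-29.39 - j48.72) / (1000 + j0.828) = -0.02943 - j0.0487 A.
Step 6 — Convert to polar: |I| = 0.0569 A, ∠I = -121.1°.

I = 0.0569∠-121.1° A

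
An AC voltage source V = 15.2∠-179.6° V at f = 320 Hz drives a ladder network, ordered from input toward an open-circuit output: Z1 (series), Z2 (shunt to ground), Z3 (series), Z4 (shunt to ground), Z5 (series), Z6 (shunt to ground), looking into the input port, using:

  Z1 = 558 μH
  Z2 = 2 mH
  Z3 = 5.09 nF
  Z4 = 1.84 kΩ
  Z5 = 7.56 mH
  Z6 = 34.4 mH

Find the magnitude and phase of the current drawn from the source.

Step 1 — Angular frequency: ω = 2π·f = 2π·320 = 2011 rad/s.
Step 2 — Component impedances:
  Z1: Z = jωL = j·2011·0.000558 = 0 + j1.122 Ω
  Z2: Z = jωL = j·2011·0.002 = 0 + j4.021 Ω
  Z3: Z = 1/(jωC) = -j/(ω·C) = 0 - j9.771e+04 Ω
  Z4: Z = R = 1840 Ω
  Z5: Z = jωL = j·2011·0.00756 = 0 + j15.2 Ω
  Z6: Z = jωL = j·2011·0.0344 = 0 + j69.17 Ω
Step 3 — Ladder network (open output): work backward from the far end, alternating series and parallel combinations. Z_in = 6.549e-09 + j5.143 Ω = 5.143∠90.0° Ω.
Step 4 — Source phasor: V = 15.2∠-179.6° V = -15.2 - j0.1061 V.
Step 5 — Ohm's law: I = V / Z_total = (-15.2 - j0.1061) / (6.549e-09 + j5.143) = -0.02063 + j2.955 A.
Step 6 — Convert to polar: |I| = 2.955 A, ∠I = 90.4°.

I = 2.955∠90.4° A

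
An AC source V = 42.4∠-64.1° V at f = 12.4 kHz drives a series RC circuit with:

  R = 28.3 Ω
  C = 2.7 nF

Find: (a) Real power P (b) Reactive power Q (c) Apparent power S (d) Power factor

Step 1 — Angular frequency: ω = 2π·f = 2π·1.24e+04 = 7.791e+04 rad/s.
Step 2 — Component impedances:
  R: Z = R = 28.3 Ω
  C: Z = 1/(jωC) = -j/(ω·C) = 0 - j4754 Ω
Step 3 — Series combination: Z_total = R + C = 28.3 - j4754 Ω = 4754∠-89.7° Ω.
Step 4 — Source phasor: V = 42.4∠-64.1° V = 18.52 - j38.14 V.
Step 5 — Current: I = V / Z = 0.008046 + j0.003848 A = 0.008919∠25.6° A.
Step 6 — Complex power: S = V·I* = 0.002251 - j0.3782 VA.
Step 7 — Real power: P = Re(S) = 0.002251 W.
Step 8 — Reactive power: Q = Im(S) = -0.3782 VAR.
Step 9 — Apparent power: |S| = 0.3782 VA.
Step 10 — Power factor: PF = P/|S| = 0.005953 (leading).

(a) P = 0.002251 W  (b) Q = -0.3782 VAR  (c) S = 0.3782 VA  (d) PF = 0.005953 (leading)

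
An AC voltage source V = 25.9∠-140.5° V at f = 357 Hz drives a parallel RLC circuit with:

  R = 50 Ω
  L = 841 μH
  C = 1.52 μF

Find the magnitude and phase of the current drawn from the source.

Step 1 — Angular frequency: ω = 2π·f = 2π·357 = 2243 rad/s.
Step 2 — Component impedances:
  R: Z = R = 50 Ω
  L: Z = jωL = j·2243·0.000841 = 0 + j1.886 Ω
  C: Z = 1/(jωC) = -j/(ω·C) = 0 - j293.3 Ω
Step 3 — Parallel combination: 1/Z_total = 1/R + 1/L + 1/C; Z_total = 0.07199 + j1.896 Ω = 1.897∠87.8° Ω.
Step 4 — Source phasor: V = 25.9∠-140.5° V = -19.99 - j16.47 V.
Step 5 — Ohm's law: I = V / Z_total = (-19.99 - j16.47) / (0.07199 + j1.896) = -9.077 + j10.2 A.
Step 6 — Convert to polar: |I| = 13.65 A, ∠I = 131.7°.

I = 13.65∠131.7° A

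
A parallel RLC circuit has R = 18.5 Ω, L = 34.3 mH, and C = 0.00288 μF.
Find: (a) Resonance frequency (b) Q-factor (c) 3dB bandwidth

Step 1 — Resonance: ω₀ = 1/√(LC) = 1/√(0.0343·2.88e-09) = 1.006e+05 rad/s.
Step 2 — f₀ = ω₀/(2π) = 1.601e+04 Hz.
Step 3 — Parallel Q: Q = R/(ω₀L) = 18.5/(1.006e+05·0.0343) = 0.005361.
Step 4 — Bandwidth: Δω = ω₀/Q = 1.877e+07 rad/s; BW = Δω/(2π) = 2.987e+06 Hz.

(a) f₀ = 1.601e+04 Hz  (b) Q = 0.005361  (c) BW = 2.987e+06 Hz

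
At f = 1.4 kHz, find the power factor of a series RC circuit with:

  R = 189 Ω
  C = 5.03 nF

Step 1 — Angular frequency: ω = 2π·f = 2π·1400 = 8796 rad/s.
Step 2 — Component impedances:
  R: Z = R = 189 Ω
  C: Z = 1/(jωC) = -j/(ω·C) = 0 - j2.26e+04 Ω
Step 3 — Series combination: Z_total = R + C = 189 - j2.26e+04 Ω = 2.26e+04∠-89.5° Ω.
Step 4 — Power factor: PF = cos(φ) = Re(Z)/|Z| = 189/22602 = 0.008362.
Step 5 — Type: Im(Z) = -2.26e+04 ⇒ leading (phase φ = -89.5°).

PF = 0.008362 (leading, φ = -89.5°)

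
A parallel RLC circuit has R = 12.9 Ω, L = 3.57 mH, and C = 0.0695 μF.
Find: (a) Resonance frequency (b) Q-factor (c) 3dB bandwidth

Step 1 — Resonance: ω₀ = 1/√(LC) = 1/√(0.00357·6.95e-08) = 6.349e+04 rad/s.
Step 2 — f₀ = ω₀/(2π) = 1.01e+04 Hz.
Step 3 — Parallel Q: Q = R/(ω₀L) = 12.9/(6.349e+04·0.00357) = 0.05692.
Step 4 — Bandwidth: Δω = ω₀/Q = 1.115e+06 rad/s; BW = Δω/(2π) = 1.775e+05 Hz.

(a) f₀ = 1.01e+04 Hz  (b) Q = 0.05692  (c) BW = 1.775e+05 Hz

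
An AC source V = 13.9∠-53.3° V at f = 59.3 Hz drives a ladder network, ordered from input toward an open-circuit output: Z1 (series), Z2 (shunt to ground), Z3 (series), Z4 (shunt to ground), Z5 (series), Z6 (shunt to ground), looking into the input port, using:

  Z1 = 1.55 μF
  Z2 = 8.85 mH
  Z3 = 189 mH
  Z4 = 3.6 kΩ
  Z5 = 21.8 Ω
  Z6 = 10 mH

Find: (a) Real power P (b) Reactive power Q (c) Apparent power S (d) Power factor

Step 1 — Angular frequency: ω = 2π·f = 2π·59.3 = 372.6 rad/s.
Step 2 — Component impedances:
  Z1: Z = 1/(jωC) = -j/(ω·C) = 0 - j1732 Ω
  Z2: Z = jωL = j·372.6·0.00885 = 0 + j3.297 Ω
  Z3: Z = jωL = j·372.6·0.189 = 0 + j70.42 Ω
  Z4: Z = R = 3600 Ω
  Z5: Z = R = 21.8 Ω
  Z6: Z = jωL = j·372.6·0.01 = 0 + j3.726 Ω
Step 3 — Ladder network (open output): work backward from the far end, alternating series and parallel combinations. Z_in = 0.03648 - j1728 Ω = 1728∠-90.0° Ω.
Step 4 — Source phasor: V = 13.9∠-53.3° V = 8.307 - j11.14 V.
Step 5 — Current: I = V / Z = 0.006448 + j0.004806 A = 0.008042∠36.7° A.
Step 6 — Complex power: S = V·I* = 2.359e-06 - j0.1118 VA.
Step 7 — Real power: P = Re(S) = 2.359e-06 W.
Step 8 — Reactive power: Q = Im(S) = -0.1118 VAR.
Step 9 — Apparent power: |S| = 0.1118 VA.
Step 10 — Power factor: PF = P/|S| = 2.11e-05 (leading).

(a) P = 2.359e-06 W  (b) Q = -0.1118 VAR  (c) S = 0.1118 VA  (d) PF = 2.11e-05 (leading)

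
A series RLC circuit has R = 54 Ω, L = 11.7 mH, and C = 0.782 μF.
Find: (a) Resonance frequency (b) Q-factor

Step 1 — Resonance condition Im(Z)=0 gives ω₀ = 1/√(LC).
Step 2 — ω₀ = 1/√(0.0117·7.82e-07) = 1.045e+04 rad/s.
Step 3 — f₀ = ω₀/(2π) = 1664 Hz.
Step 4 — Series Q: Q = ω₀L/R = 1.045e+04·0.0117/54 = 2.265.

(a) f₀ = 1664 Hz  (b) Q = 2.265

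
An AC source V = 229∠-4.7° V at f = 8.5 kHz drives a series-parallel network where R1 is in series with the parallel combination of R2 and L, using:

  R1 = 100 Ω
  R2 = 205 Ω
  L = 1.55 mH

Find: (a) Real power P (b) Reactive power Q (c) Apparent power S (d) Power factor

Step 1 — Angular frequency: ω = 2π·f = 2π·8500 = 5.341e+04 rad/s.
Step 2 — Component impedances:
  R1: Z = R = 100 Ω
  R2: Z = R = 205 Ω
  L: Z = jωL = j·5.341e+04·0.00155 = 0 + j82.78 Ω
Step 3 — Parallel branch: R2 || L = 1/(1/R2 + 1/L) = 28.74 + j71.18 Ω.
Step 4 — Series with R1: Z_total = R1 + (R2 || L) = 128.7 + j71.18 Ω = 147.1∠28.9° Ω.
Step 5 — Source phasor: V = 229∠-4.7° V = 228.2 - j18.76 V.
Step 6 — Current: I = V / Z = 1.296 - j0.8623 A = 1.557∠-33.6° A.
Step 7 — Complex power: S = V·I* = 312 + j172.5 VA.
Step 8 — Real power: P = Re(S) = 312 W.
Step 9 — Reactive power: Q = Im(S) = 172.5 VAR.
Step 10 — Apparent power: |S| = 356.5 VA.
Step 11 — Power factor: PF = P/|S| = 0.8752 (lagging).

(a) P = 312 W  (b) Q = 172.5 VAR  (c) S = 356.5 VA  (d) PF = 0.8752 (lagging)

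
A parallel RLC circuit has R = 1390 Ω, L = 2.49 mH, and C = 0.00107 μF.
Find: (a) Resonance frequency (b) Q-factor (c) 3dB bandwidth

Step 1 — Resonance: ω₀ = 1/√(LC) = 1/√(0.00249·1.07e-09) = 6.126e+05 rad/s.
Step 2 — f₀ = ω₀/(2π) = 9.751e+04 Hz.
Step 3 — Parallel Q: Q = R/(ω₀L) = 1390/(6.126e+05·0.00249) = 0.9112.
Step 4 — Bandwidth: Δω = ω₀/Q = 6.724e+05 rad/s; BW = Δω/(2π) = 1.07e+05 Hz.

(a) f₀ = 9.751e+04 Hz  (b) Q = 0.9112  (c) BW = 1.07e+05 Hz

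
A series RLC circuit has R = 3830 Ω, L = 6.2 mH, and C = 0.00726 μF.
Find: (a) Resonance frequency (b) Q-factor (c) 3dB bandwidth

Step 1 — Resonance: ω₀ = 1/√(LC) = 1/√(0.0062·7.26e-09) = 1.491e+05 rad/s.
Step 2 — f₀ = ω₀/(2π) = 2.372e+04 Hz.
Step 3 — Series Q: Q = ω₀L/R = 1.491e+05·0.0062/3830 = 0.2413.
Step 4 — Bandwidth: Δω = ω₀/Q = 6.177e+05 rad/s; BW = Δω/(2π) = 9.832e+04 Hz.

(a) f₀ = 2.372e+04 Hz  (b) Q = 0.2413  (c) BW = 9.832e+04 Hz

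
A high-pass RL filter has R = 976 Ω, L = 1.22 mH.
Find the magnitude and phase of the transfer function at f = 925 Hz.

Step 1 — Angular frequency: ω = 2π·925 = 5812 rad/s.
Step 2 — Transfer function: H(jω) = jωL/(R + jωL).
Step 3 — Numerator jωL = j·7.091; denominator R + jωL = 976 + j7.091.
Step 4 — H = 5.278e-05 + j0.007265.
Step 5 — Magnitude: |H| = 0.007265 (-42.8 dB); phase: φ = 89.6°.

|H| = 0.007265 (-42.8 dB), φ = 89.6°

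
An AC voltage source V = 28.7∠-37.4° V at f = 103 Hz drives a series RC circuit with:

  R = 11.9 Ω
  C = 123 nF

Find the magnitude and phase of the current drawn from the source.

Step 1 — Angular frequency: ω = 2π·f = 2π·103 = 647.2 rad/s.
Step 2 — Component impedances:
  R: Z = R = 11.9 Ω
  C: Z = 1/(jωC) = -j/(ω·C) = 0 - j1.256e+04 Ω
Step 3 — Series combination: Z_total = R + C = 11.9 - j1.256e+04 Ω = 1.256e+04∠-89.9° Ω.
Step 4 — Source phasor: V = 28.7∠-37.4° V = 22.8 - j17.43 V.
Step 5 — Ohm's law: I = V / Z_total = (22.8 - j17.43) / (11.9 - j1.256e+04) = 0.001389 + j0.001814 A.
Step 6 — Convert to polar: |I| = 0.002285 A, ∠I = 52.5°.

I = 0.002285∠52.5° A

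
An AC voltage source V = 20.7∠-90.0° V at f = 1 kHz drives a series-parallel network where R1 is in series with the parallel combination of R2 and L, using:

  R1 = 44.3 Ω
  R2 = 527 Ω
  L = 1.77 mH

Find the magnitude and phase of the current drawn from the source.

Step 1 — Angular frequency: ω = 2π·f = 2π·1000 = 6283 rad/s.
Step 2 — Component impedances:
  R1: Z = R = 44.3 Ω
  R2: Z = R = 527 Ω
  L: Z = jωL = j·6283·0.00177 = 0 + j11.12 Ω
Step 3 — Parallel branch: R2 || L = 1/(1/R2 + 1/L) = 0.2346 + j11.12 Ω.
Step 4 — Series with R1: Z_total = R1 + (R2 || L) = 44.53 + j11.12 Ω = 45.9∠14.0° Ω.
Step 5 — Source phasor: V = 20.7∠-90.0° V = 0 - j20.7 V.
Step 6 — Ohm's law: I = V / Z_total = (0 - j20.7) / (44.53 + j11.12) = -0.1092 - j0.4375 A.
Step 7 — Convert to polar: |I| = 0.451 A, ∠I = -104.0°.

I = 0.451∠-104.0° A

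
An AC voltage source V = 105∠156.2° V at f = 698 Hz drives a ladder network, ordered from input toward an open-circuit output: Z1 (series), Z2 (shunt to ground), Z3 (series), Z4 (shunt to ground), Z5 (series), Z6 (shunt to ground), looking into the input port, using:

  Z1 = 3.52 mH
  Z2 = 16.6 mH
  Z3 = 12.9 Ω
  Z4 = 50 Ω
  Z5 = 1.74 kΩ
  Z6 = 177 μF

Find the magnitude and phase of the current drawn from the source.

Step 1 — Angular frequency: ω = 2π·f = 2π·698 = 4386 rad/s.
Step 2 — Component impedances:
  Z1: Z = jωL = j·4386·0.00352 = 0 + j15.44 Ω
  Z2: Z = jωL = j·4386·0.0166 = 0 + j72.8 Ω
  Z3: Z = R = 12.9 Ω
  Z4: Z = R = 50 Ω
  Z5: Z = R = 1740 Ω
  Z6: Z = 1/(jωC) = -j/(ω·C) = 0 - j1.288 Ω
Step 3 — Ladder network (open output): work backward from the far end, alternating series and parallel combinations. Z_in = 35.89 + j45.76 Ω = 58.15∠51.9° Ω.
Step 4 — Source phasor: V = 105∠156.2° V = -96.07 + j42.37 V.
Step 5 — Ohm's law: I = V / Z_total = (-96.07 + j42.37) / (35.89 + j45.76) = -0.4463 + j1.75 A.
Step 6 — Convert to polar: |I| = 1.806 A, ∠I = 104.3°.

I = 1.806∠104.3° A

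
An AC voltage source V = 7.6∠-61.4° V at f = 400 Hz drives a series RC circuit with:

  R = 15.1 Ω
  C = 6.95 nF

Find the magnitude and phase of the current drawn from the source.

Step 1 — Angular frequency: ω = 2π·f = 2π·400 = 2513 rad/s.
Step 2 — Component impedances:
  R: Z = R = 15.1 Ω
  C: Z = 1/(jωC) = -j/(ω·C) = 0 - j5.725e+04 Ω
Step 3 — Series combination: Z_total = R + C = 15.1 - j5.725e+04 Ω = 5.725e+04∠-90.0° Ω.
Step 4 — Source phasor: V = 7.6∠-61.4° V = 3.638 - j6.673 V.
Step 5 — Ohm's law: I = V / Z_total = (3.638 - j6.673) / (15.1 - j5.725e+04) = 0.0001166 + j6.352e-05 A.
Step 6 — Convert to polar: |I| = 0.0001328 A, ∠I = 28.6°.

I = 0.0001328∠28.6° A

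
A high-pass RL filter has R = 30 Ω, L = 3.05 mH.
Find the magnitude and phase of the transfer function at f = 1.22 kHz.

Step 1 — Angular frequency: ω = 2π·1220 = 7665 rad/s.
Step 2 — Transfer function: H(jω) = jωL/(R + jωL).
Step 3 — Numerator jωL = j·23.38; denominator R + jωL = 30 + j23.38.
Step 4 — H = 0.3779 + j0.4849.
Step 5 — Magnitude: |H| = 0.6147 (-4.2 dB); phase: φ = 52.1°.

|H| = 0.6147 (-4.2 dB), φ = 52.1°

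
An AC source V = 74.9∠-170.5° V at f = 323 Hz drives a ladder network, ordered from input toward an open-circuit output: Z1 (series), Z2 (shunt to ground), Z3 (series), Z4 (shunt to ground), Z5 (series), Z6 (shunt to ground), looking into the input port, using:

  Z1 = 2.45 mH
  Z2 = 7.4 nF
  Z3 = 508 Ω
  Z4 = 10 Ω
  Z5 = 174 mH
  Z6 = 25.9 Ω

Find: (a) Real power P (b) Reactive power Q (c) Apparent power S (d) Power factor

Step 1 — Angular frequency: ω = 2π·f = 2π·323 = 2029 rad/s.
Step 2 — Component impedances:
  Z1: Z = jωL = j·2029·0.00245 = 0 + j4.972 Ω
  Z2: Z = 1/(jωC) = -j/(ω·C) = 0 - j6.659e+04 Ω
  Z3: Z = R = 508 Ω
  Z4: Z = R = 10 Ω
  Z5: Z = jωL = j·2029·0.174 = 0 + j353.1 Ω
  Z6: Z = R = 25.9 Ω
Step 3 — Ladder network (open output): work backward from the far end, alternating series and parallel combinations. Z_in = 517.9 + j1.223 Ω = 517.9∠0.1° Ω.
Step 4 — Source phasor: V = 74.9∠-170.5° V = -73.87 - j12.36 V.
Step 5 — Current: I = V / Z = -0.1427 - j0.02353 A = 0.1446∠-170.6° A.
Step 6 — Complex power: S = V·I* = 10.83 + j0.02558 VA.
Step 7 — Real power: P = Re(S) = 10.83 W.
Step 8 — Reactive power: Q = Im(S) = 0.02558 VAR.
Step 9 — Apparent power: |S| = 10.83 VA.
Step 10 — Power factor: PF = P/|S| = 1 (lagging).

(a) P = 10.83 W  (b) Q = 0.02558 VAR  (c) S = 10.83 VA  (d) PF = 1 (lagging)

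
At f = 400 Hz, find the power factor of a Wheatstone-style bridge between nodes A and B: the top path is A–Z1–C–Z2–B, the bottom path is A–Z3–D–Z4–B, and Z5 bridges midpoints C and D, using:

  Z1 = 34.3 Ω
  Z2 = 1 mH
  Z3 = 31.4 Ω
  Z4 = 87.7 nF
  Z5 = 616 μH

Step 1 — Angular frequency: ω = 2π·f = 2π·400 = 2513 rad/s.
Step 2 — Component impedances:
  Z1: Z = R = 34.3 Ω
  Z2: Z = jωL = j·2513·0.001 = 0 + j2.513 Ω
  Z3: Z = R = 31.4 Ω
  Z4: Z = 1/(jωC) = -j/(ω·C) = 0 - j4537 Ω
  Z5: Z = jωL = j·2513·0.000616 = 0 + j1.548 Ω
Step 3 — Bridge requires nodal analysis (the Z5 bridge couples midpoints C and D, so the two paths cannot be reduced to a simple series/parallel combination). Setting node B to ground and injecting 1 A at node A, the 3-node admittance system at A, C, D solves to V_A = Z_AB = 16.4 + j2.937 Ω = 16.66∠10.2° Ω.
Step 4 — Power factor: PF = cos(φ) = Re(Z)/|Z| = 16.403/16.664 = 0.9843.
Step 5 — Type: Im(Z) = 2.937 ⇒ lagging (phase φ = 10.2°).

PF = 0.9843 (lagging, φ = 10.2°)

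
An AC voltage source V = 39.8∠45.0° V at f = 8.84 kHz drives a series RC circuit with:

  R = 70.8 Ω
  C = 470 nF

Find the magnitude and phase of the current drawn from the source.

Step 1 — Angular frequency: ω = 2π·f = 2π·8840 = 5.554e+04 rad/s.
Step 2 — Component impedances:
  R: Z = R = 70.8 Ω
  C: Z = 1/(jωC) = -j/(ω·C) = 0 - j38.31 Ω
Step 3 — Series combination: Z_total = R + C = 70.8 - j38.31 Ω = 80.5∠-28.4° Ω.
Step 4 — Source phasor: V = 39.8∠45.0° V = 28.14 + j28.14 V.
Step 5 — Ohm's law: I = V / Z_total = (28.14 + j28.14) / (70.8 - j38.31) = 0.1411 + j0.4739 A.
Step 6 — Convert to polar: |I| = 0.4944 A, ∠I = 73.4°.

I = 0.4944∠73.4° A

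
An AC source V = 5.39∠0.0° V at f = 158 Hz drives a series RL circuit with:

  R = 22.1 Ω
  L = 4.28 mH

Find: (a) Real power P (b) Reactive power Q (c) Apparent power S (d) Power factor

Step 1 — Angular frequency: ω = 2π·f = 2π·158 = 992.7 rad/s.
Step 2 — Component impedances:
  R: Z = R = 22.1 Ω
  L: Z = jωL = j·992.7·0.00428 = 0 + j4.249 Ω
Step 3 — Series combination: Z_total = R + L = 22.1 + j4.249 Ω = 22.5∠10.9° Ω.
Step 4 — Source phasor: V = 5.39∠0.0° V = 5.39 V.
Step 5 — Current: I = V / Z = 0.2352 - j0.04522 A = 0.2395∠-10.9° A.
Step 6 — Complex power: S = V·I* = 1.268 + j0.2437 VA.
Step 7 — Real power: P = Re(S) = 1.268 W.
Step 8 — Reactive power: Q = Im(S) = 0.2437 VAR.
Step 9 — Apparent power: |S| = 1.291 VA.
Step 10 — Power factor: PF = P/|S| = 0.982 (lagging).

(a) P = 1.268 W  (b) Q = 0.2437 VAR  (c) S = 1.291 VA  (d) PF = 0.982 (lagging)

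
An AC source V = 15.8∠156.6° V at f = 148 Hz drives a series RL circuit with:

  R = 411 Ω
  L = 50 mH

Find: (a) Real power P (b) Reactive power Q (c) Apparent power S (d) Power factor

Step 1 — Angular frequency: ω = 2π·f = 2π·148 = 929.9 rad/s.
Step 2 — Component impedances:
  R: Z = R = 411 Ω
  L: Z = jωL = j·929.9·0.05 = 0 + j46.5 Ω
Step 3 — Series combination: Z_total = R + L = 411 + j46.5 Ω = 413.6∠6.5° Ω.
Step 4 — Source phasor: V = 15.8∠156.6° V = -14.5 + j6.275 V.
Step 5 — Current: I = V / Z = -0.03313 + j0.01902 A = 0.0382∠150.1° A.
Step 6 — Complex power: S = V·I* = 0.5997 + j0.06785 VA.
Step 7 — Real power: P = Re(S) = 0.5997 W.
Step 8 — Reactive power: Q = Im(S) = 0.06785 VAR.
Step 9 — Apparent power: |S| = 0.6035 VA.
Step 10 — Power factor: PF = P/|S| = 0.9937 (lagging).

(a) P = 0.5997 W  (b) Q = 0.06785 VAR  (c) S = 0.6035 VA  (d) PF = 0.9937 (lagging)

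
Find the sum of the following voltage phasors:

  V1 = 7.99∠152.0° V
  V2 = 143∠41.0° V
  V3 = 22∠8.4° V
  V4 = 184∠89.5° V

Step 1 — Convert each phasor to rectangular form:
  V1 = 7.99·(cos(152.0°) + j·sin(152.0°)) = -7.055 + j3.751 V
  V2 = 143·(cos(41.0°) + j·sin(41.0°)) = 107.9 + j93.82 V
  V3 = 22·(cos(8.4°) + j·sin(8.4°)) = 21.76 + j3.214 V
  V4 = 184·(cos(89.5°) + j·sin(89.5°)) = 1.606 + j184 V
Step 2 — Sum components: V_total = 124.2 + j284.8 V.
Step 3 — Convert to polar: |V_total| = 310.7 V, ∠V_total = 66.4°.

V_total = 310.7∠66.4° V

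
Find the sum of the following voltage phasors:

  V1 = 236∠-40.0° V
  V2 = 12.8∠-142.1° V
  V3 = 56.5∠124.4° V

Step 1 — Convert each phasor to rectangular form:
  V1 = 236·(cos(-40.0°) + j·sin(-40.0°)) = 180.8 - j151.7 V
  V2 = 12.8·(cos(-142.1°) + j·sin(-142.1°)) = -10.1 - j7.863 V
  V3 = 56.5·(cos(124.4°) + j·sin(124.4°)) = -31.92 + j46.62 V
Step 2 — Sum components: V_total = 138.8 - j112.9 V.
Step 3 — Convert to polar: |V_total| = 178.9 V, ∠V_total = -39.1°.

V_total = 178.9∠-39.1° V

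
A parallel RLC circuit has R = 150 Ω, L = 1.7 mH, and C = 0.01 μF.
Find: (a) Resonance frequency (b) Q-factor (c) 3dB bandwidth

Step 1 — Resonance: ω₀ = 1/√(LC) = 1/√(0.0017·1e-08) = 2.425e+05 rad/s.
Step 2 — f₀ = ω₀/(2π) = 3.86e+04 Hz.
Step 3 — Parallel Q: Q = R/(ω₀L) = 150/(2.425e+05·0.0017) = 0.3638.
Step 4 — Bandwidth: Δω = ω₀/Q = 6.667e+05 rad/s; BW = Δω/(2π) = 1.061e+05 Hz.

(a) f₀ = 3.86e+04 Hz  (b) Q = 0.3638  (c) BW = 1.061e+05 Hz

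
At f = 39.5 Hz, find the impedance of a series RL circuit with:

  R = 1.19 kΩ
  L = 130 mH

Step 1 — Angular frequency: ω = 2π·f = 2π·39.5 = 248.2 rad/s.
Step 2 — Component impedances:
  R: Z = R = 1190 Ω
  L: Z = jωL = j·248.2·0.13 = 0 + j32.26 Ω
Step 3 — Series combination: Z_total = R + L = 1190 + j32.26 Ω = 1190∠1.6° Ω.

Z = 1190 + j32.26 Ω = 1190∠1.6° Ω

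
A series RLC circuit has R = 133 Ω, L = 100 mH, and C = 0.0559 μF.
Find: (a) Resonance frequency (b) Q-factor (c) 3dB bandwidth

Step 1 — Resonance: ω₀ = 1/√(LC) = 1/√(0.1·5.59e-08) = 1.338e+04 rad/s.
Step 2 — f₀ = ω₀/(2π) = 2129 Hz.
Step 3 — Series Q: Q = ω₀L/R = 1.338e+04·0.1/133 = 10.06.
Step 4 — Bandwidth: Δω = ω₀/Q = 1330 rad/s; BW = Δω/(2π) = 211.7 Hz.

(a) f₀ = 2129 Hz  (b) Q = 10.06  (c) BW = 211.7 Hz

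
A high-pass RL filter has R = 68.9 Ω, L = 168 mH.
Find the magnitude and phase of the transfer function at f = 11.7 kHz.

Step 1 — Angular frequency: ω = 2π·1.17e+04 = 7.351e+04 rad/s.
Step 2 — Transfer function: H(jω) = jωL/(R + jωL).
Step 3 — Numerator jωL = j·1.235e+04; denominator R + jωL = 68.9 + j1.235e+04.
Step 4 — H = 1 + j0.005579.
Step 5 — Magnitude: |H| = 1 (-0.0 dB); phase: φ = 0.3°.

|H| = 1 (-0.0 dB), φ = 0.3°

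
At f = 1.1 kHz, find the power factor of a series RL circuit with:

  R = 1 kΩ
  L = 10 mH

Step 1 — Angular frequency: ω = 2π·f = 2π·1100 = 6912 rad/s.
Step 2 — Component impedances:
  R: Z = R = 1000 Ω
  L: Z = jωL = j·6912·0.01 = 0 + j69.12 Ω
Step 3 — Series combination: Z_total = R + L = 1000 + j69.12 Ω = 1002∠4.0° Ω.
Step 4 — Power factor: PF = cos(φ) = Re(Z)/|Z| = 1000/1002.4 = 0.9976.
Step 5 — Type: Im(Z) = 69.12 ⇒ lagging (phase φ = 4.0°).

PF = 0.9976 (lagging, φ = 4.0°)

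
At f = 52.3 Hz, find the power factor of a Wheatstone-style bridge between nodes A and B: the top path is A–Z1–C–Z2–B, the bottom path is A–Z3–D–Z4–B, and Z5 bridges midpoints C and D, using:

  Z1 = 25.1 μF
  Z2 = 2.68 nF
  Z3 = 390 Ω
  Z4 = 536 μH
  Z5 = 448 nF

Step 1 — Angular frequency: ω = 2π·f = 2π·52.3 = 328.6 rad/s.
Step 2 — Component impedances:
  Z1: Z = 1/(jωC) = -j/(ω·C) = 0 - j121.2 Ω
  Z2: Z = 1/(jωC) = -j/(ω·C) = 0 - j1.135e+06 Ω
  Z3: Z = R = 390 Ω
  Z4: Z = jωL = j·328.6·0.000536 = 0 + j0.1761 Ω
  Z5: Z = 1/(jωC) = -j/(ω·C) = 0 - j6793 Ω
Step 3 — Bridge requires nodal analysis (the Z5 bridge couples midpoints C and D, so the two paths cannot be reduced to a simple series/parallel combination). Setting node B to ground and injecting 1 A at node A, the 3-node admittance system at A, C, D solves to V_A = Z_AB = 388.7 - j21.88 Ω = 389.4∠-3.2° Ω.
Step 4 — Power factor: PF = cos(φ) = Re(Z)/|Z| = 388.75/389.36 = 0.9984.
Step 5 — Type: Im(Z) = -21.88 ⇒ leading (phase φ = -3.2°).

PF = 0.9984 (leading, φ = -3.2°)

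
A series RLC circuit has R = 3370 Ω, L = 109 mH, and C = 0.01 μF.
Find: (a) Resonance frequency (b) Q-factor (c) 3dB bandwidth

Step 1 — Resonance condition Im(Z)=0 gives ω₀ = 1/√(LC).
Step 2 — ω₀ = 1/√(0.109·1e-08) = 3.029e+04 rad/s.
Step 3 — f₀ = ω₀/(2π) = 4821 Hz.
Step 4 — Series Q: Q = ω₀L/R = 3.029e+04·0.109/3370 = 0.9797.
Step 5 — 3dB bandwidth: Δω = ω₀/Q = 3.092e+04 rad/s; BW = Δω/(2π) = 4921 Hz.

(a) f₀ = 4821 Hz  (b) Q = 0.9797  (c) BW = 4921 Hz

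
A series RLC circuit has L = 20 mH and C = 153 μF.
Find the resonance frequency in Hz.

Step 1 — Resonance condition Im(Z)=0 gives ω₀ = 1/√(LC).
Step 2 — ω₀ = 1/√(0.02·0.000153) = 571.7 rad/s.
Step 3 — f₀ = ω₀/(2π) = 90.98 Hz.

f₀ = 90.98 Hz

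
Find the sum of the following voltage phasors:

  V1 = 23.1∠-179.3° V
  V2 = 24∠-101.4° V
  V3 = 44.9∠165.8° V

Step 1 — Convert each phasor to rectangular form:
  V1 = 23.1·(cos(-179.3°) + j·sin(-179.3°)) = -23.1 - j0.2822 V
  V2 = 24·(cos(-101.4°) + j·sin(-101.4°)) = -4.744 - j23.53 V
  V3 = 44.9·(cos(165.8°) + j·sin(165.8°)) = -43.53 + j11.01 V
Step 2 — Sum components: V_total = -71.37 - j12.79 V.
Step 3 — Convert to polar: |V_total| = 72.51 V, ∠V_total = -169.8°.

V_total = 72.51∠-169.8° V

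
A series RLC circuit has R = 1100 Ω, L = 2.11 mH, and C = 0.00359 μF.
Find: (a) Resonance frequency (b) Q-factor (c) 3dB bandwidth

Step 1 — Resonance condition Im(Z)=0 gives ω₀ = 1/√(LC).
Step 2 — ω₀ = 1/√(0.00211·3.59e-09) = 3.633e+05 rad/s.
Step 3 — f₀ = ω₀/(2π) = 5.783e+04 Hz.
Step 4 — Series Q: Q = ω₀L/R = 3.633e+05·0.00211/1100 = 0.6969.
Step 5 — 3dB bandwidth: Δω = ω₀/Q = 5.213e+05 rad/s; BW = Δω/(2π) = 8.297e+04 Hz.

(a) f₀ = 5.783e+04 Hz  (b) Q = 0.6969  (c) BW = 8.297e+04 Hz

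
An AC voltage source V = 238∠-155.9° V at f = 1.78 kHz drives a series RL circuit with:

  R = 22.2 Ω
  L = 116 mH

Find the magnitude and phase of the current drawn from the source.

Step 1 — Angular frequency: ω = 2π·f = 2π·1780 = 1.118e+04 rad/s.
Step 2 — Component impedances:
  R: Z = R = 22.2 Ω
  L: Z = jωL = j·1.118e+04·0.116 = 0 + j1297 Ω
Step 3 — Series combination: Z_total = R + L = 22.2 + j1297 Ω = 1298∠89.0° Ω.
Step 4 — Source phasor: V = 238∠-155.9° V = -217.3 - j97.18 V.
Step 5 — Ohm's law: I = V / Z_total = (-217.3 - j97.18) / (22.2 + j1297) = -0.07775 + j0.1661 A.
Step 6 — Convert to polar: |I| = 0.1834 A, ∠I = 115.1°.

I = 0.1834∠115.1° A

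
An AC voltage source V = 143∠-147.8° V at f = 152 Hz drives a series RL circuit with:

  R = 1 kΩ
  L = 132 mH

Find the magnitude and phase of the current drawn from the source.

Step 1 — Angular frequency: ω = 2π·f = 2π·152 = 955 rad/s.
Step 2 — Component impedances:
  R: Z = R = 1000 Ω
  L: Z = jωL = j·955·0.132 = 0 + j126.1 Ω
Step 3 — Series combination: Z_total = R + L = 1000 + j126.1 Ω = 1008∠7.2° Ω.
Step 4 — Source phasor: V = 143∠-147.8° V = -121 - j76.2 V.
Step 5 — Ohm's law: I = V / Z_total = (-121 - j76.2) / (1000 + j126.1) = -0.1286 - j0.05999 A.
Step 6 — Convert to polar: |I| = 0.1419 A, ∠I = -155.0°.

I = 0.1419∠-155.0° A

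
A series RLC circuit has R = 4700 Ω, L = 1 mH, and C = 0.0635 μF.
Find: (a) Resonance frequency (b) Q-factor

Step 1 — Resonance condition Im(Z)=0 gives ω₀ = 1/√(LC).
Step 2 — ω₀ = 1/√(0.001·6.35e-08) = 1.255e+05 rad/s.
Step 3 — f₀ = ω₀/(2π) = 1.997e+04 Hz.
Step 4 — Series Q: Q = ω₀L/R = 1.255e+05·0.001/4700 = 0.0267.

(a) f₀ = 1.997e+04 Hz  (b) Q = 0.0267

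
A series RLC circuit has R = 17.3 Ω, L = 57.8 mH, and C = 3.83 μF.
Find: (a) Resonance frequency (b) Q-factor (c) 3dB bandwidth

Step 1 — Resonance: ω₀ = 1/√(LC) = 1/√(0.0578·3.83e-06) = 2125 rad/s.
Step 2 — f₀ = ω₀/(2π) = 338.3 Hz.
Step 3 — Series Q: Q = ω₀L/R = 2125·0.0578/17.3 = 7.101.
Step 4 — Bandwidth: Δω = ω₀/Q = 299.3 rad/s; BW = Δω/(2π) = 47.64 Hz.

(a) f₀ = 338.3 Hz  (b) Q = 7.101  (c) BW = 47.64 Hz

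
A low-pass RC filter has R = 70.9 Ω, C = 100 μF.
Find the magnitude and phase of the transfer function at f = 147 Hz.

Step 1 — Angular frequency: ω = 2π·147 = 923.6 rad/s.
Step 2 — Transfer function: H(jω) = 1/(1 + jωRC).
Step 3 — Denominator: 1 + jωRC = 1 + j·923.6·70.9·0.0001 = 1 + j6.549.
Step 4 — H = 0.02279 - j0.1492.
Step 5 — Magnitude: |H| = 0.151 (-16.4 dB); phase: φ = -81.3°.

|H| = 0.151 (-16.4 dB), φ = -81.3°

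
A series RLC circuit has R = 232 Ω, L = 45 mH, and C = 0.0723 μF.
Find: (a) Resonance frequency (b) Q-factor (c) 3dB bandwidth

Step 1 — Resonance: ω₀ = 1/√(LC) = 1/√(0.045·7.23e-08) = 1.753e+04 rad/s.
Step 2 — f₀ = ω₀/(2π) = 2790 Hz.
Step 3 — Series Q: Q = ω₀L/R = 1.753e+04·0.045/232 = 3.401.
Step 4 — Bandwidth: Δω = ω₀/Q = 5156 rad/s; BW = Δω/(2π) = 820.5 Hz.

(a) f₀ = 2790 Hz  (b) Q = 3.401  (c) BW = 820.5 Hz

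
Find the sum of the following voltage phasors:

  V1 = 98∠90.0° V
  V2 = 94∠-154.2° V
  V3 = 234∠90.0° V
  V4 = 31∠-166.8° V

Step 1 — Convert each phasor to rectangular form:
  V1 = 98·(cos(90.0°) + j·sin(90.0°)) = 0 + j98 V
  V2 = 94·(cos(-154.2°) + j·sin(-154.2°)) = -84.63 - j40.91 V
  V3 = 234·(cos(90.0°) + j·sin(90.0°)) = 0 + j234 V
  V4 = 31·(cos(-166.8°) + j·sin(-166.8°)) = -30.18 - j7.079 V
Step 2 — Sum components: V_total = -114.8 + j284 V.
Step 3 — Convert to polar: |V_total| = 306.3 V, ∠V_total = 112.0°.

V_total = 306.3∠112.0° V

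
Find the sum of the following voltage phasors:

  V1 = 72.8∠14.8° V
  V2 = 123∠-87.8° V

Step 1 — Convert each phasor to rectangular form:
  V1 = 72.8·(cos(14.8°) + j·sin(14.8°)) = 70.38 + j18.6 V
  V2 = 123·(cos(-87.8°) + j·sin(-87.8°)) = 4.722 - j122.9 V
Step 2 — Sum components: V_total = 75.11 - j104.3 V.
Step 3 — Convert to polar: |V_total| = 128.5 V, ∠V_total = -54.2°.

V_total = 128.5∠-54.2° V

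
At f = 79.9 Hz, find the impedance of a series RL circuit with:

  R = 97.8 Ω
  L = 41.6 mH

Step 1 — Angular frequency: ω = 2π·f = 2π·79.9 = 502 rad/s.
Step 2 — Component impedances:
  R: Z = R = 97.8 Ω
  L: Z = jωL = j·502·0.0416 = 0 + j20.88 Ω
Step 3 — Series combination: Z_total = R + L = 97.8 + j20.88 Ω = 100∠12.1° Ω.

Z = 97.8 + j20.88 Ω = 100∠12.1° Ω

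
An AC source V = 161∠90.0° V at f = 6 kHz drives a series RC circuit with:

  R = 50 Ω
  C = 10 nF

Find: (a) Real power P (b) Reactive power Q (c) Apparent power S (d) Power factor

Step 1 — Angular frequency: ω = 2π·f = 2π·6000 = 3.77e+04 rad/s.
Step 2 — Component impedances:
  R: Z = R = 50 Ω
  C: Z = 1/(jωC) = -j/(ω·C) = 0 - j2653 Ω
Step 3 — Series combination: Z_total = R + C = 50 - j2653 Ω = 2653∠-88.9° Ω.
Step 4 — Source phasor: V = 161∠90.0° V = 0 + j161 V.
Step 5 — Current: I = V / Z = -0.06067 + j0.001144 A = 0.06068∠178.9° A.
Step 6 — Complex power: S = V·I* = 0.1841 - j9.769 VA.
Step 7 — Real power: P = Re(S) = 0.1841 W.
Step 8 — Reactive power: Q = Im(S) = -9.769 VAR.
Step 9 — Apparent power: |S| = 9.77 VA.
Step 10 — Power factor: PF = P/|S| = 0.01885 (leading).

(a) P = 0.1841 W  (b) Q = -9.769 VAR  (c) S = 9.77 VA  (d) PF = 0.01885 (leading)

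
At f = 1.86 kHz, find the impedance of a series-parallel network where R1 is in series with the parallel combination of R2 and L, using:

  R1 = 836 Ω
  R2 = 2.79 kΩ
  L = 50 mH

Step 1 — Angular frequency: ω = 2π·f = 2π·1860 = 1.169e+04 rad/s.
Step 2 — Component impedances:
  R1: Z = R = 836 Ω
  R2: Z = R = 2790 Ω
  L: Z = jωL = j·1.169e+04·0.05 = 0 + j584.3 Ω
Step 3 — Parallel branch: R2 || L = 1/(1/R2 + 1/L) = 117.2 + j559.8 Ω.
Step 4 — Series with R1: Z_total = R1 + (R2 || L) = 953.2 + j559.8 Ω = 1105∠30.4° Ω.

Z = 953.2 + j559.8 Ω = 1105∠30.4° Ω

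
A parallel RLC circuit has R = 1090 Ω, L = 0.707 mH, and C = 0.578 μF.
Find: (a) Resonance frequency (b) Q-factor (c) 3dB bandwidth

Step 1 — Resonance: ω₀ = 1/√(LC) = 1/√(0.000707·5.78e-07) = 4.947e+04 rad/s.
Step 2 — f₀ = ω₀/(2π) = 7873 Hz.
Step 3 — Parallel Q: Q = R/(ω₀L) = 1090/(4.947e+04·0.000707) = 31.17.
Step 4 — Bandwidth: Δω = ω₀/Q = 1587 rad/s; BW = Δω/(2π) = 252.6 Hz.

(a) f₀ = 7873 Hz  (b) Q = 31.17  (c) BW = 252.6 Hz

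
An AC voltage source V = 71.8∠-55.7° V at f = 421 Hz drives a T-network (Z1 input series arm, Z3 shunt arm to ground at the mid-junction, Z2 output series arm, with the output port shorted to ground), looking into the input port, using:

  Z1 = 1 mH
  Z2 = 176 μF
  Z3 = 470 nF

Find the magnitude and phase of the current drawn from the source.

Step 1 — Angular frequency: ω = 2π·f = 2π·421 = 2645 rad/s.
Step 2 — Component impedances:
  Z1: Z = jωL = j·2645·0.001 = 0 + j2.645 Ω
  Z2: Z = 1/(jωC) = -j/(ω·C) = 0 - j2.148 Ω
  Z3: Z = 1/(jωC) = -j/(ω·C) = 0 - j804.3 Ω
Step 3 — With the output port shorted to ground, the output series arm Z2 runs from the junction to ground; the shunt arm Z3 also runs from the junction to ground. They appear in parallel: Z3 || Z2 = 0 - j2.142 Ω.
Step 4 — Series with input arm Z1: Z_in = Z1 + (Z3 || Z2) = 0 + j0.503 Ω = 0.503∠90.0° Ω.
Step 5 — Source phasor: V = 71.8∠-55.7° V = 40.46 - j59.31 V.
Step 6 — Ohm's law: I = V / Z_total = (40.46 - j59.31) / (0 + j0.503) = -117.9 - j80.44 A.
Step 7 — Convert to polar: |I| = 142.7 A, ∠I = -145.7°.

I = 142.7∠-145.7° A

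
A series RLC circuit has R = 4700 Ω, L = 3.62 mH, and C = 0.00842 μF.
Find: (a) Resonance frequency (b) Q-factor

Step 1 — Resonance condition Im(Z)=0 gives ω₀ = 1/√(LC).
Step 2 — ω₀ = 1/√(0.00362·8.42e-09) = 1.811e+05 rad/s.
Step 3 — f₀ = ω₀/(2π) = 2.883e+04 Hz.
Step 4 — Series Q: Q = ω₀L/R = 1.811e+05·0.00362/4700 = 0.1395.

(a) f₀ = 2.883e+04 Hz  (b) Q = 0.1395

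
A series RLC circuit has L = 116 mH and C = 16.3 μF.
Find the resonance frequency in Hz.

Step 1 — Resonance condition Im(Z)=0 gives ω₀ = 1/√(LC).
Step 2 — ω₀ = 1/√(0.116·1.63e-05) = 727.2 rad/s.
Step 3 — f₀ = ω₀/(2π) = 115.7 Hz.

f₀ = 115.7 Hz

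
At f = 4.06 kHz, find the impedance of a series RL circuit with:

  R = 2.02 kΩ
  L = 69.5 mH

Step 1 — Angular frequency: ω = 2π·f = 2π·4060 = 2.551e+04 rad/s.
Step 2 — Component impedances:
  R: Z = R = 2020 Ω
  L: Z = jωL = j·2.551e+04·0.0695 = 0 + j1773 Ω
Step 3 — Series combination: Z_total = R + L = 2020 + j1773 Ω = 2688∠41.3° Ω.

Z = 2020 + j1773 Ω = 2688∠41.3° Ω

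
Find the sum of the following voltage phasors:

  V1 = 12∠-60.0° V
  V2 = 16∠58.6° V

Step 1 — Convert each phasor to rectangular form:
  V1 = 12·(cos(-60.0°) + j·sin(-60.0°)) = 6 - j10.39 V
  V2 = 16·(cos(58.6°) + j·sin(58.6°)) = 8.336 + j13.66 V
Step 2 — Sum components: V_total = 14.34 + j3.265 V.
Step 3 — Convert to polar: |V_total| = 14.7 V, ∠V_total = 12.8°.

V_total = 14.7∠12.8° V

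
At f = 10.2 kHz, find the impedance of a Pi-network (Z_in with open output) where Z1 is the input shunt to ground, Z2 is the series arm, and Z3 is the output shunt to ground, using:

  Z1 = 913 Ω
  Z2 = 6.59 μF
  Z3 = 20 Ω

Step 1 — Angular frequency: ω = 2π·f = 2π·1.02e+04 = 6.409e+04 rad/s.
Step 2 — Component impedances:
  Z1: Z = R = 913 Ω
  Z2: Z = 1/(jωC) = -j/(ω·C) = 0 - j2.368 Ω
  Z3: Z = R = 20 Ω
Step 3 — With open output, the series arm Z2 and the output shunt Z3 appear in series to ground: Z2 + Z3 = 20 - j2.368 Ω.
Step 4 — Parallel with input shunt Z1: Z_in = Z1 || (Z2 + Z3) = 19.58 - j2.267 Ω = 19.71∠-6.6° Ω.

Z = 19.58 - j2.267 Ω = 19.71∠-6.6° Ω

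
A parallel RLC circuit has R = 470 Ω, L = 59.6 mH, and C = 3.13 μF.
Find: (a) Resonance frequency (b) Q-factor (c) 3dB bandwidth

Step 1 — Resonance: ω₀ = 1/√(LC) = 1/√(0.0596·3.13e-06) = 2315 rad/s.
Step 2 — f₀ = ω₀/(2π) = 368.5 Hz.
Step 3 — Parallel Q: Q = R/(ω₀L) = 470/(2315·0.0596) = 3.406.
Step 4 — Bandwidth: Δω = ω₀/Q = 679.8 rad/s; BW = Δω/(2π) = 108.2 Hz.

(a) f₀ = 368.5 Hz  (b) Q = 3.406  (c) BW = 108.2 Hz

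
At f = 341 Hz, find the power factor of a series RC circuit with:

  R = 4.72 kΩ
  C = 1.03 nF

Step 1 — Angular frequency: ω = 2π·f = 2π·341 = 2143 rad/s.
Step 2 — Component impedances:
  R: Z = R = 4720 Ω
  C: Z = 1/(jωC) = -j/(ω·C) = 0 - j4.531e+05 Ω
Step 3 — Series combination: Z_total = R + C = 4720 - j4.531e+05 Ω = 4.532e+05∠-89.4° Ω.
Step 4 — Power factor: PF = cos(φ) = Re(Z)/|Z| = 4720/4.5316e+05 = 0.01042.
Step 5 — Type: Im(Z) = -4.531e+05 ⇒ leading (phase φ = -89.4°).

PF = 0.01042 (leading, φ = -89.4°)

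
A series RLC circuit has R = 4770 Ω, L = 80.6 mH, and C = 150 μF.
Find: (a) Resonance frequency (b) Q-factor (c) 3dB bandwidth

Step 1 — Resonance condition Im(Z)=0 gives ω₀ = 1/√(LC).
Step 2 — ω₀ = 1/√(0.0806·0.00015) = 287.6 rad/s.
Step 3 — f₀ = ω₀/(2π) = 45.77 Hz.
Step 4 — Series Q: Q = ω₀L/R = 287.6·0.0806/4770 = 0.00486.
Step 5 — 3dB bandwidth: Δω = ω₀/Q = 5.918e+04 rad/s; BW = Δω/(2π) = 9419 Hz.

(a) f₀ = 45.77 Hz  (b) Q = 0.00486  (c) BW = 9419 Hz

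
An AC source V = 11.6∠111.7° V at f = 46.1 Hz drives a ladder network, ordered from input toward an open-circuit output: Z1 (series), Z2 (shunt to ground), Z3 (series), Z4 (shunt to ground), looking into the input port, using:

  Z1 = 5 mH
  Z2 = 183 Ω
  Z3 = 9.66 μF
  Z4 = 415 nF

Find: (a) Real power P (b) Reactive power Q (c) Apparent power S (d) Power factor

Step 1 — Angular frequency: ω = 2π·f = 2π·46.1 = 289.7 rad/s.
Step 2 — Component impedances:
  Z1: Z = jωL = j·289.7·0.005 = 0 + j1.448 Ω
  Z2: Z = R = 183 Ω
  Z3: Z = 1/(jωC) = -j/(ω·C) = 0 - j357.4 Ω
  Z4: Z = 1/(jωC) = -j/(ω·C) = 0 - j8319 Ω
Step 3 — Ladder network (open output): work backward from the far end, alternating series and parallel combinations. Z_in = 182.9 - j2.41 Ω = 182.9∠-0.8° Ω.
Step 4 — Source phasor: V = 11.6∠111.7° V = -4.289 + j10.78 V.
Step 5 — Current: I = V / Z = -0.02422 + j0.0586 A = 0.06341∠112.5° A.
Step 6 — Complex power: S = V·I* = 0.7355 - j0.00969 VA.
Step 7 — Real power: P = Re(S) = 0.7355 W.
Step 8 — Reactive power: Q = Im(S) = -0.00969 VAR.
Step 9 — Apparent power: |S| = 0.7356 VA.
Step 10 — Power factor: PF = P/|S| = 0.9999 (leading).

(a) P = 0.7355 W  (b) Q = -0.00969 VAR  (c) S = 0.7356 VA  (d) PF = 0.9999 (leading)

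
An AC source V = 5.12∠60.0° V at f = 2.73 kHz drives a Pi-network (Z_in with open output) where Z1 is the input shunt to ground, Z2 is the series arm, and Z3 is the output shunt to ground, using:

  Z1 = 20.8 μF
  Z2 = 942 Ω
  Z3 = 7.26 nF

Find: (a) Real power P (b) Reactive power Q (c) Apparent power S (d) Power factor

Step 1 — Angular frequency: ω = 2π·f = 2π·2730 = 1.715e+04 rad/s.
Step 2 — Component impedances:
  Z1: Z = 1/(jωC) = -j/(ω·C) = 0 - j2.803 Ω
  Z2: Z = R = 942 Ω
  Z3: Z = 1/(jωC) = -j/(ω·C) = 0 - j8030 Ω
Step 3 — With open output, the series arm Z2 and the output shunt Z3 appear in series to ground: Z2 + Z3 = 942 - j8030 Ω.
Step 4 — Parallel with input shunt Z1: Z_in = Z1 || (Z2 + Z3) = 0.0001131 - j2.802 Ω = 2.802∠-90.0° Ω.
Step 5 — Source phasor: V = 5.12∠60.0° V = 2.56 + j4.434 V.
Step 6 — Current: I = V / Z = -1.583 + j0.9137 A = 1.827∠150.0° A.
Step 7 — Complex power: S = V·I* = 0.0003778 - j9.356 VA.
Step 8 — Real power: P = Re(S) = 0.0003778 W.
Step 9 — Reactive power: Q = Im(S) = -9.356 VAR.
Step 10 — Apparent power: |S| = 9.356 VA.
Step 11 — Power factor: PF = P/|S| = 4.038e-05 (leading).

(a) P = 0.0003778 W  (b) Q = -9.356 VAR  (c) S = 9.356 VA  (d) PF = 4.038e-05 (leading)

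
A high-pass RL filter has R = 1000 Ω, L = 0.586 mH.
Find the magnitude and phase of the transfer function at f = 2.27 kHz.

Step 1 — Angular frequency: ω = 2π·2270 = 1.426e+04 rad/s.
Step 2 — Transfer function: H(jω) = jωL/(R + jωL).
Step 3 — Numerator jωL = j·8.358; denominator R + jωL = 1000 + j8.358.
Step 4 — H = 6.985e-05 + j0.008357.
Step 5 — Magnitude: |H| = 0.008358 (-41.6 dB); phase: φ = 89.5°.

|H| = 0.008358 (-41.6 dB), φ = 89.5°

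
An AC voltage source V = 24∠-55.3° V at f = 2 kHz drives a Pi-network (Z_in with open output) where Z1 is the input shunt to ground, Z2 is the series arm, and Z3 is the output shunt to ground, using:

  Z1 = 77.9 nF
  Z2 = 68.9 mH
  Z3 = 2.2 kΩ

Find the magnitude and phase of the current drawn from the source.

Step 1 — Angular frequency: ω = 2π·f = 2π·2000 = 1.257e+04 rad/s.
Step 2 — Component impedances:
  Z1: Z = 1/(jωC) = -j/(ω·C) = 0 - j1022 Ω
  Z2: Z = jωL = j·1.257e+04·0.0689 = 0 + j865.8 Ω
  Z3: Z = R = 2200 Ω
Step 3 — With open output, the series arm Z2 and the output shunt Z3 appear in series to ground: Z2 + Z3 = 2200 + j865.8 Ω.
Step 4 — Parallel with input shunt Z1: Z_in = Z1 || (Z2 + Z3) = 472 - j988.1 Ω = 1095∠-64.5° Ω.
Step 5 — Source phasor: V = 24∠-55.3° V = 13.66 - j19.73 V.
Step 6 — Ohm's law: I = V / Z_total = (13.66 - j19.73) / (472 - j988.1) = 0.02164 + j0.003492 A.
Step 7 — Convert to polar: |I| = 0.02192 A, ∠I = 9.2°.

I = 0.02192∠9.2° A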